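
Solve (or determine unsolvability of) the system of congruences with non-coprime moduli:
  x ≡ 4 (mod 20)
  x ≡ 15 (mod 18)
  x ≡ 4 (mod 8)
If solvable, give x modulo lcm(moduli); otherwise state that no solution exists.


Moduli 20, 18, 8 are not pairwise coprime, so CRT works modulo lcm(m_i) when all pairwise compatibility conditions hold.
Pairwise compatibility: gcd(m_i, m_j) must divide a_i - a_j for every pair.
Merge one congruence at a time:
  Start: x ≡ 4 (mod 20).
  Combine with x ≡ 15 (mod 18): gcd(20, 18) = 2, and 15 - 4 = 11 is NOT divisible by 2.
    ⇒ system is inconsistent (no integer solution).

No solution (the system is inconsistent).


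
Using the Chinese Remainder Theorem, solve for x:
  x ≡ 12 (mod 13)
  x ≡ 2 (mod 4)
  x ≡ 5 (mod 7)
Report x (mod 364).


Moduli 13, 4, 7 are pairwise coprime; by CRT there is a unique solution modulo M = 13 · 4 · 7 = 364.
Solve pairwise, accumulating the modulus:
  Start with x ≡ 12 (mod 13).
  Combine with x ≡ 2 (mod 4): since gcd(13, 4) = 1, we get a unique residue mod 52.
    Write x = 12 + 13·t and substitute into x ≡ 2 (mod 4): 13·t ≡ 2 − 12 = -10 (mod 4).
    Reduce coefficients mod 4: 1·t ≡ 2 (mod 4).
    So t ≡ 2 (mod 4).
    Then x = 12 + 13·2 = 38, valid modulo lcm(13, 4) = 52: x ≡ 38 (mod 52).
  Combine with x ≡ 5 (mod 7): since gcd(52, 7) = 1, we get a unique residue mod 364.
    Write x = 38 + 52·t and substitute into x ≡ 5 (mod 7): 52·t ≡ 5 − 38 = -33 (mod 7).
    Reduce coefficients mod 7: 3·t ≡ 2 (mod 7).
    The inverse of 3 mod 7 is 5 (since 3·5 = 15 = 2·7 + 1), so t ≡ 5·2 = 10 ≡ 3 (mod 7).
    Then x = 38 + 52·3 = 194, valid modulo lcm(52, 7) = 364: x ≡ 194 (mod 364).
Verify: 194 mod 13 = 12 ✓, 194 mod 4 = 2 ✓, 194 mod 7 = 5 ✓.

x ≡ 194 (mod 364).


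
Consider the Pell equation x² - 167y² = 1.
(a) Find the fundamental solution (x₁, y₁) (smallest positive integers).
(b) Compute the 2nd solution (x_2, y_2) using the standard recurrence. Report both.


Step 1: Find the fundamental solution (x₁, y₁) of x² - 167y² = 1.
  Expand √167 as a continued fraction. a₀ = ⌊√167⌋ = 12; iterate m_{k+1} = d_k·a_k − m_k, d_{k+1} = (167 − m_{k+1}²)/d_k, a_{k+1} = ⌊(a₀ + m_{k+1})/d_{k+1}⌋ (starting m₀ = 0, d₀ = 1), with convergents p_k = a_k·p_{k-1} + p_{k-2}, q_k = a_k·q_{k-1} + q_{k-2} (p₋₁ = 1, q₋₁ = 0):
  k = 0: a₀ = 12; p₀/q₀ = 12/1; p₀² − 167·q₀² = 144 − 167 = -23.
  k = 1: m = 12, d = 23, a = ⌊(12 + 12)/23⌋ = 1; p/q = (1·12 + 1)/(1·1 + 0) = 13/1; p² − 167·q² = 169 − 167 = 2.
  k = 2: m = 11, d = 2, a = ⌊(12 + 11)/2⌋ = 11; p/q = (11·13 + 12)/(11·1 + 1) = 155/12; p² − 167·q² = 24025 − 24048 = -23.
  k = 3: m = 11, d = 23, a = ⌊(12 + 11)/23⌋ = 1; p/q = (1·155 + 13)/(1·12 + 1) = 168/13; p² − 167·q² = 28224 − 28223 = 1.
  The first convergent with p² − 167·q² = 1 gives the fundamental solution (x₁, y₁) = (168, 13).
Step 2: Apply the recurrence (x_{n+1}, y_{n+1}) = (x₁x_n + 167y₁y_n, x₁y_n + y₁x_n) repeatedly.
  From (x_1, y_1) = (168, 13): x_2 = 168·168 + 167·13·13 = 56447; y_2 = 168·13 + 13·168 = 4368.
Step 3: Verify x_2² - 167·y_2² = 3186263809 - 3186263808 = 1 (should be 1). ✓

(x_1, y_1) = (168, 13); (x_2, y_2) = (56447, 4368).


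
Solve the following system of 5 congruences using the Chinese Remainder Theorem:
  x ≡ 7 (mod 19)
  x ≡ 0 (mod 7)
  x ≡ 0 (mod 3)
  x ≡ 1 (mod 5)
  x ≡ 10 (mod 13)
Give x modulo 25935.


Product of moduli M = 19 · 7 · 3 · 5 · 13 = 25935.
Merge one congruence at a time:
  Start: x ≡ 7 (mod 19).
  Combine with x ≡ 0 (mod 7); new modulus lcm = 133.
    Write x = 7 + 19·t and substitute into x ≡ 0 (mod 7): 19·t ≡ 0 − 7 = -7 (mod 7).
    Reduce coefficients mod 7: 5·t ≡ 0 (mod 7).
    The inverse of 5 mod 7 is 3 (since 5·3 = 15 = 2·7 + 1), so t ≡ 3·0 = 0 ≡ 0 (mod 7).
    Then x = 7 + 19·0 = 7, valid modulo lcm(19, 7) = 133: x ≡ 7 (mod 133).
  Combine with x ≡ 0 (mod 3); new modulus lcm = 399.
    Write x = 7 + 133·t and substitute into x ≡ 0 (mod 3): 133·t ≡ 0 − 7 = -7 (mod 3).
    Reduce coefficients mod 3: 1·t ≡ 2 (mod 3).
    So t ≡ 2 (mod 3).
    Then x = 7 + 133·2 = 273, valid modulo lcm(133, 3) = 399: x ≡ 273 (mod 399).
  Combine with x ≡ 1 (mod 5); new modulus lcm = 1995.
    Write x = 273 + 399·t and substitute into x ≡ 1 (mod 5): 399·t ≡ 1 − 273 = -272 (mod 5).
    Reduce coefficients mod 5: 4·t ≡ 3 (mod 5).
    The inverse of 4 mod 5 is 4 (since 4·4 = 16 = 3·5 + 1), so t ≡ 4·3 = 12 ≡ 2 (mod 5).
    Then x = 273 + 399·2 = 1071, valid modulo lcm(399, 5) = 1995: x ≡ 1071 (mod 1995).
  Combine with x ≡ 10 (mod 13); new modulus lcm = 25935.
    Write x = 1071 + 1995·t and substitute into x ≡ 10 (mod 13): 1995·t ≡ 10 − 1071 = -1061 (mod 13).
    Reduce coefficients mod 13: 6·t ≡ 5 (mod 13).
    The inverse of 6 mod 13 is 11 (since 6·11 = 66 = 5·13 + 1), so t ≡ 11·5 = 55 ≡ 3 (mod 13).
    Then x = 1071 + 1995·3 = 7056, valid modulo lcm(1995, 13) = 25935: x ≡ 7056 (mod 25935).
Verify against each original: 7056 mod 19 = 7, 7056 mod 7 = 0, 7056 mod 3 = 0, 7056 mod 5 = 1, 7056 mod 13 = 10.

x ≡ 7056 (mod 25935).


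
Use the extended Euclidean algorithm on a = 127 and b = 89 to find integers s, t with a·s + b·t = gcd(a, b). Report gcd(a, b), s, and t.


Euclidean algorithm on (127, 89) — divide until remainder is 0:
  127 = 1 · 89 + 38
  89 = 2 · 38 + 13
  38 = 2 · 13 + 12
  13 = 1 · 12 + 1
  12 = 12 · 1 + 0
gcd(127, 89) = 1.
Track Bezout coefficients alongside the remainders: start with r₀ = 127 = a·1 + b·0 (s = 1, t = 0) and r₁ = 89 = a·0 + b·1 (s = 0, t = 1); each new remainder r_{k+1} = r_{k-1} − q_k·r_k inherits s_{k+1} = s_{k-1} − q_k·s_k, t_{k+1} = t_{k-1} − q_k·t_k, so r_k = a·s_k + b·t_k at every step:
  q = 1: r = 38, s = 1 − 1·0 = 1, t = 0 − 1·1 = -1  (check: 127·1 + 89·(-1) = 38)
  q = 2: r = 13, s = 0 − 2·1 = -2, t = 1 − 2·(-1) = 3  (check: 127·(-2) + 89·3 = 13)
  q = 2: r = 12, s = 1 − 2·(-2) = 5, t = -1 − 2·3 = -7  (check: 127·5 + 89·(-7) = 12)
  q = 1: r = 1, s = -2 − 1·5 = -7, t = 3 − 1·(-7) = 10  (check: 127·(-7) + 89·10 = 1)
The row with r = 1 (the gcd) gives the Bezout coefficients s = -7, t = 10.
Result: 127 · (-7) + 89 · (10) = 1.

gcd(127, 89) = 1; s = -7, t = 10 (check: 127·(-7) + 89·10 = 1).


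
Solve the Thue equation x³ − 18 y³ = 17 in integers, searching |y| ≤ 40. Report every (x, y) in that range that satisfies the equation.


The equation is x³ - 18y³ = 17. For fixed y, x³ = 18·y³ + 17, so a solution requires the RHS to be a perfect cube.
Strategy: iterate y from -40 to 40, compute RHS = 18·y³ + 17, and check whether it is a (positive or negative) perfect cube.
Check small values of y:
  y = 0: RHS = 17 is not a perfect cube.
  y = 1: RHS = 35 is not a perfect cube.
  y = -1: RHS = -1 = (-1)³ ⇒ x = -1 works.
  y = 2: RHS = 161 is not a perfect cube.
  y = -2: RHS = -127 is not a perfect cube.
  y = 3: RHS = 503 is not a perfect cube.
  y = -3: RHS = -469 is not a perfect cube.
Continuing the search up to |y| = 40 finds no further solutions beyond those listed.
Collected solutions: (-1, -1).

Solutions (with |y| ≤ 40): (-1, -1).


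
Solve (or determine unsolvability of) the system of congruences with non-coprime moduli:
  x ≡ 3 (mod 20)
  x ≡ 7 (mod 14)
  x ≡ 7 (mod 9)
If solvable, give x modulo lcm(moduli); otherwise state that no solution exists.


Moduli 20, 14, 9 are not pairwise coprime, so CRT works modulo lcm(m_i) when all pairwise compatibility conditions hold.
Pairwise compatibility: gcd(m_i, m_j) must divide a_i - a_j for every pair.
Merge one congruence at a time:
  Start: x ≡ 3 (mod 20).
  Combine with x ≡ 7 (mod 14): gcd(20, 14) = 2; 7 - 3 = 4, which IS divisible by 2, so compatible.
    Write x = 3 + 20·t and substitute into x ≡ 7 (mod 14): 20·t ≡ 7 − 3 = 4 (mod 14).
    Divide the congruence (and modulus) by g = 2: 10·t ≡ 2 (mod 7).
    Reduce coefficients mod 7: 3·t ≡ 2 (mod 7).
    The inverse of 3 mod 7 is 5 (since 3·5 = 15 = 2·7 + 1), so t ≡ 5·2 = 10 ≡ 3 (mod 7).
    Then x = 3 + 20·3 = 63, valid modulo lcm(20, 14) = 140: x ≡ 63 (mod 140).
  Combine with x ≡ 7 (mod 9): gcd(140, 9) = 1; 7 - 63 = -56, which IS divisible by 1, so compatible.
    Write x = 63 + 140·t and substitute into x ≡ 7 (mod 9): 140·t ≡ 7 − 63 = -56 (mod 9).
    Reduce coefficients mod 9: 5·t ≡ 7 (mod 9).
    The inverse of 5 mod 9 is 2 (since 5·2 = 10 = 1·9 + 1), so t ≡ 2·7 = 14 ≡ 5 (mod 9).
    Then x = 63 + 140·5 = 763, valid modulo lcm(140, 9) = 1260: x ≡ 763 (mod 1260).
Verify: 763 mod 20 = 3, 763 mod 14 = 7, 763 mod 9 = 7.

x ≡ 763 (mod 1260).


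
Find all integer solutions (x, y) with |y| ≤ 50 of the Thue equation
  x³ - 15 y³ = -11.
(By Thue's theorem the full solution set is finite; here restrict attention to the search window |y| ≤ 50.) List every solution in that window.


The equation is x³ - 15y³ = -11. For fixed y, x³ = 15·y³ − 11, so a solution requires the RHS to be a perfect cube.
Strategy: iterate y from -50 to 50, compute RHS = 15·y³ − 11, and check whether it is a (positive or negative) perfect cube.
Check small values of y:
  y = 0: RHS = -11 is not a perfect cube.
  y = 1: RHS = 4 is not a perfect cube.
  y = -1: RHS = -26 is not a perfect cube.
  y = 2: RHS = 109 is not a perfect cube.
  y = -2: RHS = -131 is not a perfect cube.
  y = 3: RHS = 394 is not a perfect cube.
  y = -3: RHS = -416 is not a perfect cube.
Continuing the search up to |y| = 50 finds no solutions either.
No (x, y) in the scanned range satisfies the equation.

No integer solutions with |y| ≤ 50.


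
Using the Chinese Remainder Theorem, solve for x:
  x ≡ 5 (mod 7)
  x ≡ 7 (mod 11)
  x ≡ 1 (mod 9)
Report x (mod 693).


Moduli 7, 11, 9 are pairwise coprime; by CRT there is a unique solution modulo M = 7 · 11 · 9 = 693.
Solve pairwise, accumulating the modulus:
  Start with x ≡ 5 (mod 7).
  Combine with x ≡ 7 (mod 11): since gcd(7, 11) = 1, we get a unique residue mod 77.
    Write x = 5 + 7·t and substitute into x ≡ 7 (mod 11): 7·t ≡ 7 − 5 = 2 (mod 11).
    The inverse of 7 mod 11 is 8 (since 7·8 = 56 = 5·11 + 1), so t ≡ 8·2 = 16 ≡ 5 (mod 11).
    Then x = 5 + 7·5 = 40, valid modulo lcm(7, 11) = 77: x ≡ 40 (mod 77).
  Combine with x ≡ 1 (mod 9): since gcd(77, 9) = 1, we get a unique residue mod 693.
    Write x = 40 + 77·t and substitute into x ≡ 1 (mod 9): 77·t ≡ 1 − 40 = -39 (mod 9).
    Reduce coefficients mod 9: 5·t ≡ 6 (mod 9).
    The inverse of 5 mod 9 is 2 (since 5·2 = 10 = 1·9 + 1), so t ≡ 2·6 = 12 ≡ 3 (mod 9).
    Then x = 40 + 77·3 = 271, valid modulo lcm(77, 9) = 693: x ≡ 271 (mod 693).
Verify: 271 mod 7 = 5 ✓, 271 mod 11 = 7 ✓, 271 mod 9 = 1 ✓.

x ≡ 271 (mod 693).


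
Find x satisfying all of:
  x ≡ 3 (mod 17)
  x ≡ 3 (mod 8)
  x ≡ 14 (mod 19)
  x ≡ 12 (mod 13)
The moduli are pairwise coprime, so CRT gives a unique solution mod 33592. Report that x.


Product of moduli M = 17 · 8 · 19 · 13 = 33592.
Merge one congruence at a time:
  Start: x ≡ 3 (mod 17).
  Combine with x ≡ 3 (mod 8); new modulus lcm = 136.
    Write x = 3 + 17·t and substitute into x ≡ 3 (mod 8): 17·t ≡ 3 − 3 = 0 (mod 8).
    Reduce coefficients mod 8: 1·t ≡ 0 (mod 8).
    So t ≡ 0 (mod 8).
    Then x = 3 + 17·0 = 3, valid modulo lcm(17, 8) = 136: x ≡ 3 (mod 136).
  Combine with x ≡ 14 (mod 19); new modulus lcm = 2584.
    Write x = 3 + 136·t and substitute into x ≡ 14 (mod 19): 136·t ≡ 14 − 3 = 11 (mod 19).
    Reduce coefficients mod 19: 3·t ≡ 11 (mod 19).
    The inverse of 3 mod 19 is 13 (since 3·13 = 39 = 2·19 + 1), so t ≡ 13·11 = 143 ≡ 10 (mod 19).
    Then x = 3 + 136·10 = 1363, valid modulo lcm(136, 19) = 2584: x ≡ 1363 (mod 2584).
  Combine with x ≡ 12 (mod 13); new modulus lcm = 33592.
    Write x = 1363 + 2584·t and substitute into x ≡ 12 (mod 13): 2584·t ≡ 12 − 1363 = -1351 (mod 13).
    Reduce coefficients mod 13: 10·t ≡ 1 (mod 13).
    The inverse of 10 mod 13 is 4 (since 10·4 = 40 = 3·13 + 1), so t ≡ 4·1 = 4 ≡ 4 (mod 13).
    Then x = 1363 + 2584·4 = 11699, valid modulo lcm(2584, 13) = 33592: x ≡ 11699 (mod 33592).
Verify against each original: 11699 mod 17 = 3, 11699 mod 8 = 3, 11699 mod 19 = 14, 11699 mod 13 = 12.

x ≡ 11699 (mod 33592).


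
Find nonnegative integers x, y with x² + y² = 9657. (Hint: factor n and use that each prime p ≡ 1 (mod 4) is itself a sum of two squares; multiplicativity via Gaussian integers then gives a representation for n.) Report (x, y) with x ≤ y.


Step 1: Factor n = 9657 = 3^2 · 29 · 37.
Step 2: Check the mod-4 condition on each prime factor: 3 ≡ 3 (mod 4), exponent 2 (must be even); 29 ≡ 1 (mod 4), exponent 1; 37 ≡ 1 (mod 4), exponent 1.
All primes ≡ 3 (mod 4) appear to even exponent (or don't appear), so by the two-squares theorem n IS expressible as a sum of two squares.
Step 3: Build a representation. Group n = k² · m with k = 3 and m = 29 · 37 = 1073 (a product of primes ≡ 1 (mod 4)); a representation of m scales to one of n via (k·x)² + (k·y)² = k²(x² + y²). Each prime p ≡ 1 (mod 4) is itself a sum of two squares; find a² by testing p − a² for a perfect square:
  29: 29 − 1² = 28, 29 − 2² = 25 = 5² ⇒ 29 = 2² + 5².
  37: 37 − 1² = 36 = 6² ⇒ 37 = 1² + 6².
  Combine using the Brahmagupta–Fibonacci identity (a² + b²)(c² + d²) = (ac − bd)² + (ad + bc)² = (ac + bd)² + (ad − bc)²:
  29 · 37 = 1073: from (2² + 5²)(1² + 6²), take (2·1 − 5·6, 2·6 + 5·1) = (2 − 30, 12 + 5) = (-28, 17); dropping signs (only squares matter) gives (28, 17); check 28² + 17² = 784 + 289 = 1073 ✓.
  Scale by k = 3: (3·28, 3·17) = (84, 51).
Step 4: Order so x ≤ y and verify: 51² + 84² = 2601 + 7056 = 9657 = n. ✓

n = 9657 = 51² + 84² (one valid representation with x ≤ y).


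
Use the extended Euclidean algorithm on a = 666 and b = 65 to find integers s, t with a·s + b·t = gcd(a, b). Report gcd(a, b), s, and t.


Euclidean algorithm on (666, 65) — divide until remainder is 0:
  666 = 10 · 65 + 16
  65 = 4 · 16 + 1
  16 = 16 · 1 + 0
gcd(666, 65) = 1.
Track Bezout coefficients alongside the remainders: start with r₀ = 666 = a·1 + b·0 (s = 1, t = 0) and r₁ = 65 = a·0 + b·1 (s = 0, t = 1); each new remainder r_{k+1} = r_{k-1} − q_k·r_k inherits s_{k+1} = s_{k-1} − q_k·s_k, t_{k+1} = t_{k-1} − q_k·t_k, so r_k = a·s_k + b·t_k at every step:
  q = 10: r = 16, s = 1 − 10·0 = 1, t = 0 − 10·1 = -10  (check: 666·1 + 65·(-10) = 16)
  q = 4: r = 1, s = 0 − 4·1 = -4, t = 1 − 4·(-10) = 41  (check: 666·(-4) + 65·41 = 1)
The row with r = 1 (the gcd) gives the Bezout coefficients s = -4, t = 41.
Result: 666 · (-4) + 65 · (41) = 1.

gcd(666, 65) = 1; s = -4, t = 41 (check: 666·(-4) + 65·41 = 1).


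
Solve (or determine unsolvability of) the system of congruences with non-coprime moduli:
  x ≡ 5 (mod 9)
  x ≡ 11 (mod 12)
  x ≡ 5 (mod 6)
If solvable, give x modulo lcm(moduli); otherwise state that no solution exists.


Moduli 9, 12, 6 are not pairwise coprime, so CRT works modulo lcm(m_i) when all pairwise compatibility conditions hold.
Pairwise compatibility: gcd(m_i, m_j) must divide a_i - a_j for every pair.
Merge one congruence at a time:
  Start: x ≡ 5 (mod 9).
  Combine with x ≡ 11 (mod 12): gcd(9, 12) = 3; 11 - 5 = 6, which IS divisible by 3, so compatible.
    Write x = 5 + 9·t and substitute into x ≡ 11 (mod 12): 9·t ≡ 11 − 5 = 6 (mod 12).
    Divide the congruence (and modulus) by g = 3: 3·t ≡ 2 (mod 4).
    The inverse of 3 mod 4 is 3 (since 3·3 = 9 = 2·4 + 1), so t ≡ 3·2 = 6 ≡ 2 (mod 4).
    Then x = 5 + 9·2 = 23, valid modulo lcm(9, 12) = 36: x ≡ 23 (mod 36).
  Combine with x ≡ 5 (mod 6): gcd(36, 6) = 6; 5 - 23 = -18, which IS divisible by 6, so compatible.
    Write x = 23 + 36·t and substitute into x ≡ 5 (mod 6): 36·t ≡ 5 − 23 = -18 (mod 6).
    Divide the congruence (and modulus) by g = 6: 6·t ≡ -3 (mod 1).
    Modulo 1 every t works; take t = 0.
    Then x = 23 + 36·0 = 23, valid modulo lcm(36, 6) = 36: x ≡ 23 (mod 36).
Verify: 23 mod 9 = 5, 23 mod 12 = 11, 23 mod 6 = 5.

x ≡ 23 (mod 36).


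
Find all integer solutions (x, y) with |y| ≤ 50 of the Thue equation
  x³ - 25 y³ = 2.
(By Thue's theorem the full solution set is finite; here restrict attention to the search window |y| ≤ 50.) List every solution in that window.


The equation is x³ - 25y³ = 2. For fixed y, x³ = 25·y³ + 2, so a solution requires the RHS to be a perfect cube.
Strategy: iterate y from -50 to 50, compute RHS = 25·y³ + 2, and check whether it is a (positive or negative) perfect cube.
Check small values of y:
  y = 0: RHS = 2 is not a perfect cube.
  y = 1: RHS = 27 = (3)³ ⇒ x = 3 works.
  y = -1: RHS = -23 is not a perfect cube.
  y = 2: RHS = 202 is not a perfect cube.
  y = -2: RHS = -198 is not a perfect cube.
  y = 3: RHS = 677 is not a perfect cube.
  y = -3: RHS = -673 is not a perfect cube.
Continuing the search up to |y| = 50 finds no further solutions beyond those listed.
Collected solutions: (3, 1).

Solutions (with |y| ≤ 50): (3, 1).


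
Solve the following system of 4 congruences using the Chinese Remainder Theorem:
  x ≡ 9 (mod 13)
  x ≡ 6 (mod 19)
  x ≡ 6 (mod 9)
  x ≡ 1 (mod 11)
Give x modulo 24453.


Product of moduli M = 13 · 19 · 9 · 11 = 24453.
Merge one congruence at a time:
  Start: x ≡ 9 (mod 13).
  Combine with x ≡ 6 (mod 19); new modulus lcm = 247.
    Write x = 9 + 13·t and substitute into x ≡ 6 (mod 19): 13·t ≡ 6 − 9 = -3 (mod 19).
    Reduce coefficients mod 19: 13·t ≡ 16 (mod 19).
    The inverse of 13 mod 19 is 3 (since 13·3 = 39 = 2·19 + 1), so t ≡ 3·16 = 48 ≡ 10 (mod 19).
    Then x = 9 + 13·10 = 139, valid modulo lcm(13, 19) = 247: x ≡ 139 (mod 247).
  Combine with x ≡ 6 (mod 9); new modulus lcm = 2223.
    Write x = 139 + 247·t and substitute into x ≡ 6 (mod 9): 247·t ≡ 6 − 139 = -133 (mod 9).
    Reduce coefficients mod 9: 4·t ≡ 2 (mod 9).
    The inverse of 4 mod 9 is 7 (since 4·7 = 28 = 3·9 + 1), so t ≡ 7·2 = 14 ≡ 5 (mod 9).
    Then x = 139 + 247·5 = 1374, valid modulo lcm(247, 9) = 2223: x ≡ 1374 (mod 2223).
  Combine with x ≡ 1 (mod 11); new modulus lcm = 24453.
    Write x = 1374 + 2223·t and substitute into x ≡ 1 (mod 11): 2223·t ≡ 1 − 1374 = -1373 (mod 11).
    Reduce coefficients mod 11: 1·t ≡ 2 (mod 11).
    So t ≡ 2 (mod 11).
    Then x = 1374 + 2223·2 = 5820, valid modulo lcm(2223, 11) = 24453: x ≡ 5820 (mod 24453).
Verify against each original: 5820 mod 13 = 9, 5820 mod 19 = 6, 5820 mod 9 = 6, 5820 mod 11 = 1.

x ≡ 5820 (mod 24453).


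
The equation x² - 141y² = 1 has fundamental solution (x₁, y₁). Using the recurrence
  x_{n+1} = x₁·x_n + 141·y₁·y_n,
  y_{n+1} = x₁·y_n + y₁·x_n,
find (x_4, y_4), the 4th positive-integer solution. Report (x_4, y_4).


Step 1: Find the fundamental solution (x₁, y₁) of x² - 141y² = 1.
  Expand √141 as a continued fraction. a₀ = ⌊√141⌋ = 11; iterate m_{k+1} = d_k·a_k − m_k, d_{k+1} = (141 − m_{k+1}²)/d_k, a_{k+1} = ⌊(a₀ + m_{k+1})/d_{k+1}⌋ (starting m₀ = 0, d₀ = 1), with convergents p_k = a_k·p_{k-1} + p_{k-2}, q_k = a_k·q_{k-1} + q_{k-2} (p₋₁ = 1, q₋₁ = 0):
  k = 0: a₀ = 11; p₀/q₀ = 11/1; p₀² − 141·q₀² = 121 − 141 = -20.
  k = 1: m = 11, d = 20, a = ⌊(11 + 11)/20⌋ = 1; p/q = (1·11 + 1)/(1·1 + 0) = 12/1; p² − 141·q² = 144 − 141 = 3.
  k = 2: m = 9, d = 3, a = ⌊(11 + 9)/3⌋ = 6; p/q = (6·12 + 11)/(6·1 + 1) = 83/7; p² − 141·q² = 6889 − 6909 = -20.
  k = 3: m = 9, d = 20, a = ⌊(11 + 9)/20⌋ = 1; p/q = (1·83 + 12)/(1·7 + 1) = 95/8; p² − 141·q² = 9025 − 9024 = 1.
  The first convergent with p² − 141·q² = 1 gives the fundamental solution (x₁, y₁) = (95, 8).
Step 2: Apply the recurrence (x_{n+1}, y_{n+1}) = (x₁x_n + 141y₁y_n, x₁y_n + y₁x_n) repeatedly.
  From (x_1, y_1) = (95, 8): x_2 = 95·95 + 141·8·8 = 18049; y_2 = 95·8 + 8·95 = 1520.
  From (x_2, y_2) = (18049, 1520): x_3 = 95·18049 + 141·8·1520 = 3429215; y_3 = 95·1520 + 8·18049 = 288792.
  From (x_3, y_3) = (3429215, 288792): x_4 = 95·3429215 + 141·8·288792 = 651532801; y_4 = 95·288792 + 8·3429215 = 54868960.
Step 3: Verify x_4² - 141·y_4² = 424494990778905601 - 424494990778905600 = 1 (should be 1). ✓

(x_1, y_1) = (95, 8); (x_4, y_4) = (651532801, 54868960).


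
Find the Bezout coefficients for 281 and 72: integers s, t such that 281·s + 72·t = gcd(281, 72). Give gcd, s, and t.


Euclidean algorithm on (281, 72) — divide until remainder is 0:
  281 = 3 · 72 + 65
  72 = 1 · 65 + 7
  65 = 9 · 7 + 2
  7 = 3 · 2 + 1
  2 = 2 · 1 + 0
gcd(281, 72) = 1.
Track Bezout coefficients alongside the remainders: start with r₀ = 281 = a·1 + b·0 (s = 1, t = 0) and r₁ = 72 = a·0 + b·1 (s = 0, t = 1); each new remainder r_{k+1} = r_{k-1} − q_k·r_k inherits s_{k+1} = s_{k-1} − q_k·s_k, t_{k+1} = t_{k-1} − q_k·t_k, so r_k = a·s_k + b·t_k at every step:
  q = 3: r = 65, s = 1 − 3·0 = 1, t = 0 − 3·1 = -3  (check: 281·1 + 72·(-3) = 65)
  q = 1: r = 7, s = 0 − 1·1 = -1, t = 1 − 1·(-3) = 4  (check: 281·(-1) + 72·4 = 7)
  q = 9: r = 2, s = 1 − 9·(-1) = 10, t = -3 − 9·4 = -39  (check: 281·10 + 72·(-39) = 2)
  q = 3: r = 1, s = -1 − 3·10 = -31, t = 4 − 3·(-39) = 121  (check: 281·(-31) + 72·121 = 1)
The row with r = 1 (the gcd) gives the Bezout coefficients s = -31, t = 121.
Result: 281 · (-31) + 72 · (121) = 1.

gcd(281, 72) = 1; s = -31, t = 121 (check: 281·(-31) + 72·121 = 1).


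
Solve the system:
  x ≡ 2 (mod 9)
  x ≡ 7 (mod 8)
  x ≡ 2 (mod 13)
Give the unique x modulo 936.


Moduli 9, 8, 13 are pairwise coprime; by CRT there is a unique solution modulo M = 9 · 8 · 13 = 936.
Solve pairwise, accumulating the modulus:
  Start with x ≡ 2 (mod 9).
  Combine with x ≡ 7 (mod 8): since gcd(9, 8) = 1, we get a unique residue mod 72.
    Write x = 2 + 9·t and substitute into x ≡ 7 (mod 8): 9·t ≡ 7 − 2 = 5 (mod 8).
    Reduce coefficients mod 8: 1·t ≡ 5 (mod 8).
    So t ≡ 5 (mod 8).
    Then x = 2 + 9·5 = 47, valid modulo lcm(9, 8) = 72: x ≡ 47 (mod 72).
  Combine with x ≡ 2 (mod 13): since gcd(72, 13) = 1, we get a unique residue mod 936.
    Write x = 47 + 72·t and substitute into x ≡ 2 (mod 13): 72·t ≡ 2 − 47 = -45 (mod 13).
    Reduce coefficients mod 13: 7·t ≡ 7 (mod 13).
    The inverse of 7 mod 13 is 2 (since 7·2 = 14 = 1·13 + 1), so t ≡ 2·7 = 14 ≡ 1 (mod 13).
    Then x = 47 + 72·1 = 119, valid modulo lcm(72, 13) = 936: x ≡ 119 (mod 936).
Verify: 119 mod 9 = 2 ✓, 119 mod 8 = 7 ✓, 119 mod 13 = 2 ✓.

x ≡ 119 (mod 936).


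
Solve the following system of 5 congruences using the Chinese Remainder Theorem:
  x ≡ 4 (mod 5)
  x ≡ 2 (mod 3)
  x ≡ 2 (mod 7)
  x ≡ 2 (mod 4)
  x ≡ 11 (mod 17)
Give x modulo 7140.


Product of moduli M = 5 · 3 · 7 · 4 · 17 = 7140.
Merge one congruence at a time:
  Start: x ≡ 4 (mod 5).
  Combine with x ≡ 2 (mod 3); new modulus lcm = 15.
    Write x = 4 + 5·t and substitute into x ≡ 2 (mod 3): 5·t ≡ 2 − 4 = -2 (mod 3).
    Reduce coefficients mod 3: 2·t ≡ 1 (mod 3).
    The inverse of 2 mod 3 is 2 (since 2·2 = 4 = 1·3 + 1), so t ≡ 2·1 = 2 ≡ 2 (mod 3).
    Then x = 4 + 5·2 = 14, valid modulo lcm(5, 3) = 15: x ≡ 14 (mod 15).
  Combine with x ≡ 2 (mod 7); new modulus lcm = 105.
    Write x = 14 + 15·t and substitute into x ≡ 2 (mod 7): 15·t ≡ 2 − 14 = -12 (mod 7).
    Reduce coefficients mod 7: 1·t ≡ 2 (mod 7).
    So t ≡ 2 (mod 7).
    Then x = 14 + 15·2 = 44, valid modulo lcm(15, 7) = 105: x ≡ 44 (mod 105).
  Combine with x ≡ 2 (mod 4); new modulus lcm = 420.
    Write x = 44 + 105·t and substitute into x ≡ 2 (mod 4): 105·t ≡ 2 − 44 = -42 (mod 4).
    Reduce coefficients mod 4: 1·t ≡ 2 (mod 4).
    So t ≡ 2 (mod 4).
    Then x = 44 + 105·2 = 254, valid modulo lcm(105, 4) = 420: x ≡ 254 (mod 420).
  Combine with x ≡ 11 (mod 17); new modulus lcm = 7140.
    Write x = 254 + 420·t and substitute into x ≡ 11 (mod 17): 420·t ≡ 11 − 254 = -243 (mod 17).
    Reduce coefficients mod 17: 12·t ≡ 12 (mod 17).
    The inverse of 12 mod 17 is 10 (since 12·10 = 120 = 7·17 + 1), so t ≡ 10·12 = 120 ≡ 1 (mod 17).
    Then x = 254 + 420·1 = 674, valid modulo lcm(420, 17) = 7140: x ≡ 674 (mod 7140).
Verify against each original: 674 mod 5 = 4, 674 mod 3 = 2, 674 mod 7 = 2, 674 mod 4 = 2, 674 mod 17 = 11.

x ≡ 674 (mod 7140).


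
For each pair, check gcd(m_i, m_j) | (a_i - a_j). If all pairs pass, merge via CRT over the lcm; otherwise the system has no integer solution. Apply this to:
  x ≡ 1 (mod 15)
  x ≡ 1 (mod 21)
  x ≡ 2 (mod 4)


Moduli 15, 21, 4 are not pairwise coprime, so CRT works modulo lcm(m_i) when all pairwise compatibility conditions hold.
Pairwise compatibility: gcd(m_i, m_j) must divide a_i - a_j for every pair.
Merge one congruence at a time:
  Start: x ≡ 1 (mod 15).
  Combine with x ≡ 1 (mod 21): gcd(15, 21) = 3; 1 - 1 = 0, which IS divisible by 3, so compatible.
    Write x = 1 + 15·t and substitute into x ≡ 1 (mod 21): 15·t ≡ 1 − 1 = 0 (mod 21).
    Divide the congruence (and modulus) by g = 3: 5·t ≡ 0 (mod 7).
    The inverse of 5 mod 7 is 3 (since 5·3 = 15 = 2·7 + 1), so t ≡ 3·0 = 0 ≡ 0 (mod 7).
    Then x = 1 + 15·0 = 1, valid modulo lcm(15, 21) = 105: x ≡ 1 (mod 105).
  Combine with x ≡ 2 (mod 4): gcd(105, 4) = 1; 2 - 1 = 1, which IS divisible by 1, so compatible.
    Write x = 1 + 105·t and substitute into x ≡ 2 (mod 4): 105·t ≡ 2 − 1 = 1 (mod 4).
    Reduce coefficients mod 4: 1·t ≡ 1 (mod 4).
    So t ≡ 1 (mod 4).
    Then x = 1 + 105·1 = 106, valid modulo lcm(105, 4) = 420: x ≡ 106 (mod 420).
Verify: 106 mod 15 = 1, 106 mod 21 = 1, 106 mod 4 = 2.

x ≡ 106 (mod 420).


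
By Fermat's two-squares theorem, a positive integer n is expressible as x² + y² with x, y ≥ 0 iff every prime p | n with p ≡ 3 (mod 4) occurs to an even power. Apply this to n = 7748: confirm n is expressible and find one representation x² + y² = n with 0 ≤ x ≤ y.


Step 1: Factor n = 7748 = 2^2 · 13 · 149.
Step 2: Check the mod-4 condition on each prime factor: 2 = 2 (special); 13 ≡ 1 (mod 4), exponent 1; 149 ≡ 1 (mod 4), exponent 1.
All primes ≡ 3 (mod 4) appear to even exponent (or don't appear), so by the two-squares theorem n IS expressible as a sum of two squares.
Step 3: Build a representation. Group n = k² · m with k = 2 and m = 13 · 149 = 1937 (a product of primes ≡ 1 (mod 4)); a representation of m scales to one of n via (k·x)² + (k·y)² = k²(x² + y²). Each prime p ≡ 1 (mod 4) is itself a sum of two squares; find a² by testing p − a² for a perfect square:
  13: 13 − 1² = 12, 13 − 2² = 9 = 3² ⇒ 13 = 2² + 3².
  149: 149 − 1² = 148, 149 − 2² = 145, 149 − 3² = 140, 149 − 4² = 133, 149 − 5² = 124, 149 − 6² = 113, 149 − 7² = 100 = 10² ⇒ 149 = 7² + 10².
  Combine using the Brahmagupta–Fibonacci identity (a² + b²)(c² + d²) = (ac − bd)² + (ad + bc)² = (ac + bd)² + (ad − bc)²:
  13 · 149 = 1937: from (2² + 3²)(7² + 10²), take (2·7 − 3·10, 2·10 + 3·7) = (14 − 30, 20 + 21) = (-16, 41); dropping signs (only squares matter) gives (16, 41); check 16² + 41² = 256 + 1681 = 1937 ✓.
  Scale by k = 2: (2·16, 2·41) = (32, 82).
Step 4: Order so x ≤ y and verify: 32² + 82² = 1024 + 6724 = 7748 = n. ✓

n = 7748 = 32² + 82² (one valid representation with x ≤ y).


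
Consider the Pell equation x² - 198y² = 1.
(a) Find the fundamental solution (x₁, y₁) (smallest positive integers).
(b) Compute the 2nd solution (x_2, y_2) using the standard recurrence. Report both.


Step 1: Find the fundamental solution (x₁, y₁) of x² - 198y² = 1.
  Expand √198 as a continued fraction. a₀ = ⌊√198⌋ = 14; iterate m_{k+1} = d_k·a_k − m_k, d_{k+1} = (198 − m_{k+1}²)/d_k, a_{k+1} = ⌊(a₀ + m_{k+1})/d_{k+1}⌋ (starting m₀ = 0, d₀ = 1), with convergents p_k = a_k·p_{k-1} + p_{k-2}, q_k = a_k·q_{k-1} + q_{k-2} (p₋₁ = 1, q₋₁ = 0):
  k = 0: a₀ = 14; p₀/q₀ = 14/1; p₀² − 198·q₀² = 196 − 198 = -2.
  k = 1: m = 14, d = 2, a = ⌊(14 + 14)/2⌋ = 14; p/q = (14·14 + 1)/(14·1 + 0) = 197/14; p² − 198·q² = 38809 − 38808 = 1.
  The first convergent with p² − 198·q² = 1 gives the fundamental solution (x₁, y₁) = (197, 14).
Step 2: Apply the recurrence (x_{n+1}, y_{n+1}) = (x₁x_n + 198y₁y_n, x₁y_n + y₁x_n) repeatedly.
  From (x_1, y_1) = (197, 14): x_2 = 197·197 + 198·14·14 = 77617; y_2 = 197·14 + 14·197 = 5516.
Step 3: Verify x_2² - 198·y_2² = 6024398689 - 6024398688 = 1 (should be 1). ✓

(x_1, y_1) = (197, 14); (x_2, y_2) = (77617, 5516).


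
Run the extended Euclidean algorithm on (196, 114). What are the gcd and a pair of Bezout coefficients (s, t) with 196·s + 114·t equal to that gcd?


Euclidean algorithm on (196, 114) — divide until remainder is 0:
  196 = 1 · 114 + 82
  114 = 1 · 82 + 32
  82 = 2 · 32 + 18
  32 = 1 · 18 + 14
  18 = 1 · 14 + 4
  14 = 3 · 4 + 2
  4 = 2 · 2 + 0
gcd(196, 114) = 2.
Track Bezout coefficients alongside the remainders: start with r₀ = 196 = a·1 + b·0 (s = 1, t = 0) and r₁ = 114 = a·0 + b·1 (s = 0, t = 1); each new remainder r_{k+1} = r_{k-1} − q_k·r_k inherits s_{k+1} = s_{k-1} − q_k·s_k, t_{k+1} = t_{k-1} − q_k·t_k, so r_k = a·s_k + b·t_k at every step:
  q = 1: r = 82, s = 1 − 1·0 = 1, t = 0 − 1·1 = -1  (check: 196·1 + 114·(-1) = 82)
  q = 1: r = 32, s = 0 − 1·1 = -1, t = 1 − 1·(-1) = 2  (check: 196·(-1) + 114·2 = 32)
  q = 2: r = 18, s = 1 − 2·(-1) = 3, t = -1 − 2·2 = -5  (check: 196·3 + 114·(-5) = 18)
  q = 1: r = 14, s = -1 − 1·3 = -4, t = 2 − 1·(-5) = 7  (check: 196·(-4) + 114·7 = 14)
  q = 1: r = 4, s = 3 − 1·(-4) = 7, t = -5 − 1·7 = -12  (check: 196·7 + 114·(-12) = 4)
  q = 3: r = 2, s = -4 − 3·7 = -25, t = 7 − 3·(-12) = 43  (check: 196·(-25) + 114·43 = 2)
The row with r = 2 (the gcd) gives the Bezout coefficients s = -25, t = 43.
Result: 196 · (-25) + 114 · (43) = 2.

gcd(196, 114) = 2; s = -25, t = 43 (check: 196·(-25) + 114·43 = 2).


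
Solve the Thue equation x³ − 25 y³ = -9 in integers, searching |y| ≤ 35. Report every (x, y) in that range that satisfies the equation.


The equation is x³ - 25y³ = -9. For fixed y, x³ = 25·y³ − 9, so a solution requires the RHS to be a perfect cube.
Strategy: iterate y from -35 to 35, compute RHS = 25·y³ − 9, and check whether it is a (positive or negative) perfect cube.
Check small values of y:
  y = 0: RHS = -9 is not a perfect cube.
  y = 1: RHS = 16 is not a perfect cube.
  y = -1: RHS = -34 is not a perfect cube.
  y = 2: RHS = 191 is not a perfect cube.
  y = -2: RHS = -209 is not a perfect cube.
  y = 3: RHS = 666 is not a perfect cube.
  y = -3: RHS = -684 is not a perfect cube.
Continuing the search up to |y| = 35 finds no solutions either.
No (x, y) in the scanned range satisfies the equation.

No integer solutions with |y| ≤ 35.


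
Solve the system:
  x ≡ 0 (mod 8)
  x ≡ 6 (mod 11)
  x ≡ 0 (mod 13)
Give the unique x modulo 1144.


Moduli 8, 11, 13 are pairwise coprime; by CRT there is a unique solution modulo M = 8 · 11 · 13 = 1144.
Solve pairwise, accumulating the modulus:
  Start with x ≡ 0 (mod 8).
  Combine with x ≡ 6 (mod 11): since gcd(8, 11) = 1, we get a unique residue mod 88.
    Write x = 0 + 8·t and substitute into x ≡ 6 (mod 11): 8·t ≡ 6 − 0 = 6 (mod 11).
    The inverse of 8 mod 11 is 7 (since 8·7 = 56 = 5·11 + 1), so t ≡ 7·6 = 42 ≡ 9 (mod 11).
    Then x = 0 + 8·9 = 72, valid modulo lcm(8, 11) = 88: x ≡ 72 (mod 88).
  Combine with x ≡ 0 (mod 13): since gcd(88, 13) = 1, we get a unique residue mod 1144.
    Write x = 72 + 88·t and substitute into x ≡ 0 (mod 13): 88·t ≡ 0 − 72 = -72 (mod 13).
    Reduce coefficients mod 13: 10·t ≡ 6 (mod 13).
    The inverse of 10 mod 13 is 4 (since 10·4 = 40 = 3·13 + 1), so t ≡ 4·6 = 24 ≡ 11 (mod 13).
    Then x = 72 + 88·11 = 1040, valid modulo lcm(88, 13) = 1144: x ≡ 1040 (mod 1144).
Verify: 1040 mod 8 = 0 ✓, 1040 mod 11 = 6 ✓, 1040 mod 13 = 0 ✓.

x ≡ 1040 (mod 1144).


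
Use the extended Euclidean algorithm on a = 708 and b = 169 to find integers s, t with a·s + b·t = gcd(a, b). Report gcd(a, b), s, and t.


Euclidean algorithm on (708, 169) — divide until remainder is 0:
  708 = 4 · 169 + 32
  169 = 5 · 32 + 9
  32 = 3 · 9 + 5
  9 = 1 · 5 + 4
  5 = 1 · 4 + 1
  4 = 4 · 1 + 0
gcd(708, 169) = 1.
Track Bezout coefficients alongside the remainders: start with r₀ = 708 = a·1 + b·0 (s = 1, t = 0) and r₁ = 169 = a·0 + b·1 (s = 0, t = 1); each new remainder r_{k+1} = r_{k-1} − q_k·r_k inherits s_{k+1} = s_{k-1} − q_k·s_k, t_{k+1} = t_{k-1} − q_k·t_k, so r_k = a·s_k + b·t_k at every step:
  q = 4: r = 32, s = 1 − 4·0 = 1, t = 0 − 4·1 = -4  (check: 708·1 + 169·(-4) = 32)
  q = 5: r = 9, s = 0 − 5·1 = -5, t = 1 − 5·(-4) = 21  (check: 708·(-5) + 169·21 = 9)
  q = 3: r = 5, s = 1 − 3·(-5) = 16, t = -4 − 3·21 = -67  (check: 708·16 + 169·(-67) = 5)
  q = 1: r = 4, s = -5 − 1·16 = -21, t = 21 − 1·(-67) = 88  (check: 708·(-21) + 169·88 = 4)
  q = 1: r = 1, s = 16 − 1·(-21) = 37, t = -67 − 1·88 = -155  (check: 708·37 + 169·(-155) = 1)
The row with r = 1 (the gcd) gives the Bezout coefficients s = 37, t = -155.
Result: 708 · (37) + 169 · (-155) = 1.

gcd(708, 169) = 1; s = 37, t = -155 (check: 708·37 + 169·(-155) = 1).


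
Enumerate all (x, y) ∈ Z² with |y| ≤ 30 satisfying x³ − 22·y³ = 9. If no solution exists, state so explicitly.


The equation is x³ - 22y³ = 9. For fixed y, x³ = 22·y³ + 9, so a solution requires the RHS to be a perfect cube.
Strategy: iterate y from -30 to 30, compute RHS = 22·y³ + 9, and check whether it is a (positive or negative) perfect cube.
Check small values of y:
  y = 0: RHS = 9 is not a perfect cube.
  y = 1: RHS = 31 is not a perfect cube.
  y = -1: RHS = -13 is not a perfect cube.
  y = 2: RHS = 185 is not a perfect cube.
  y = -2: RHS = -167 is not a perfect cube.
  y = 3: RHS = 603 is not a perfect cube.
  y = -3: RHS = -585 is not a perfect cube.
Continuing the search up to |y| = 30 finds no solutions either.
No (x, y) in the scanned range satisfies the equation.

No integer solutions with |y| ≤ 30.


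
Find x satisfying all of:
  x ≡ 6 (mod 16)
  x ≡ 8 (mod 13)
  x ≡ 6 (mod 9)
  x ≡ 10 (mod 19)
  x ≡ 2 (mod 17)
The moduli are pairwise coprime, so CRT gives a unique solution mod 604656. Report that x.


Product of moduli M = 16 · 13 · 9 · 19 · 17 = 604656.
Merge one congruence at a time:
  Start: x ≡ 6 (mod 16).
  Combine with x ≡ 8 (mod 13); new modulus lcm = 208.
    Write x = 6 + 16·t and substitute into x ≡ 8 (mod 13): 16·t ≡ 8 − 6 = 2 (mod 13).
    Reduce coefficients mod 13: 3·t ≡ 2 (mod 13).
    The inverse of 3 mod 13 is 9 (since 3·9 = 27 = 2·13 + 1), so t ≡ 9·2 = 18 ≡ 5 (mod 13).
    Then x = 6 + 16·5 = 86, valid modulo lcm(16, 13) = 208: x ≡ 86 (mod 208).
  Combine with x ≡ 6 (mod 9); new modulus lcm = 1872.
    Write x = 86 + 208·t and substitute into x ≡ 6 (mod 9): 208·t ≡ 6 − 86 = -80 (mod 9).
    Reduce coefficients mod 9: 1·t ≡ 1 (mod 9).
    So t ≡ 1 (mod 9).
    Then x = 86 + 208·1 = 294, valid modulo lcm(208, 9) = 1872: x ≡ 294 (mod 1872).
  Combine with x ≡ 10 (mod 19); new modulus lcm = 35568.
    Write x = 294 + 1872·t and substitute into x ≡ 10 (mod 19): 1872·t ≡ 10 − 294 = -284 (mod 19).
    Reduce coefficients mod 19: 10·t ≡ 1 (mod 19).
    The inverse of 10 mod 19 is 2 (since 10·2 = 20 = 1·19 + 1), so t ≡ 2·1 = 2 ≡ 2 (mod 19).
    Then x = 294 + 1872·2 = 4038, valid modulo lcm(1872, 19) = 35568: x ≡ 4038 (mod 35568).
  Combine with x ≡ 2 (mod 17); new modulus lcm = 604656.
    Write x = 4038 + 35568·t and substitute into x ≡ 2 (mod 17): 35568·t ≡ 2 − 4038 = -4036 (mod 17).
    Reduce coefficients mod 17: 4·t ≡ 10 (mod 17).
    The inverse of 4 mod 17 is 13 (since 4·13 = 52 = 3·17 + 1), so t ≡ 13·10 = 130 ≡ 11 (mod 17).
    Then x = 4038 + 35568·11 = 395286, valid modulo lcm(35568, 17) = 604656: x ≡ 395286 (mod 604656).
Verify against each original: 395286 mod 16 = 6, 395286 mod 13 = 8, 395286 mod 9 = 6, 395286 mod 19 = 10, 395286 mod 17 = 2.

x ≡ 395286 (mod 604656).


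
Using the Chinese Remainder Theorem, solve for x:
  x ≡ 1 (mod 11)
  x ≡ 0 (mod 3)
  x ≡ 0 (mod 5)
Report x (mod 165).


Moduli 11, 3, 5 are pairwise coprime; by CRT there is a unique solution modulo M = 11 · 3 · 5 = 165.
Solve pairwise, accumulating the modulus:
  Start with x ≡ 1 (mod 11).
  Combine with x ≡ 0 (mod 3): since gcd(11, 3) = 1, we get a unique residue mod 33.
    Write x = 1 + 11·t and substitute into x ≡ 0 (mod 3): 11·t ≡ 0 − 1 = -1 (mod 3).
    Reduce coefficients mod 3: 2·t ≡ 2 (mod 3).
    The inverse of 2 mod 3 is 2 (since 2·2 = 4 = 1·3 + 1), so t ≡ 2·2 = 4 ≡ 1 (mod 3).
    Then x = 1 + 11·1 = 12, valid modulo lcm(11, 3) = 33: x ≡ 12 (mod 33).
  Combine with x ≡ 0 (mod 5): since gcd(33, 5) = 1, we get a unique residue mod 165.
    Write x = 12 + 33·t and substitute into x ≡ 0 (mod 5): 33·t ≡ 0 − 12 = -12 (mod 5).
    Reduce coefficients mod 5: 3·t ≡ 3 (mod 5).
    The inverse of 3 mod 5 is 2 (since 3·2 = 6 = 1·5 + 1), so t ≡ 2·3 = 6 ≡ 1 (mod 5).
    Then x = 12 + 33·1 = 45, valid modulo lcm(33, 5) = 165: x ≡ 45 (mod 165).
Verify: 45 mod 11 = 1 ✓, 45 mod 3 = 0 ✓, 45 mod 5 = 0 ✓.

x ≡ 45 (mod 165).


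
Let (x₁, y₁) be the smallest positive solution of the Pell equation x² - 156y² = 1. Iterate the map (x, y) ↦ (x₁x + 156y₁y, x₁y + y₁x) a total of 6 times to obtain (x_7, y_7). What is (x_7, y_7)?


Step 1: Find the fundamental solution (x₁, y₁) of x² - 156y² = 1.
  Expand √156 as a continued fraction. a₀ = ⌊√156⌋ = 12; iterate m_{k+1} = d_k·a_k − m_k, d_{k+1} = (156 − m_{k+1}²)/d_k, a_{k+1} = ⌊(a₀ + m_{k+1})/d_{k+1}⌋ (starting m₀ = 0, d₀ = 1), with convergents p_k = a_k·p_{k-1} + p_{k-2}, q_k = a_k·q_{k-1} + q_{k-2} (p₋₁ = 1, q₋₁ = 0):
  k = 0: a₀ = 12; p₀/q₀ = 12/1; p₀² − 156·q₀² = 144 − 156 = -12.
  k = 1: m = 12, d = 12, a = ⌊(12 + 12)/12⌋ = 2; p/q = (2·12 + 1)/(2·1 + 0) = 25/2; p² − 156·q² = 625 − 624 = 1.
  The first convergent with p² − 156·q² = 1 gives the fundamental solution (x₁, y₁) = (25, 2).
Step 2: Apply the recurrence (x_{n+1}, y_{n+1}) = (x₁x_n + 156y₁y_n, x₁y_n + y₁x_n) repeatedly.
  From (x_1, y_1) = (25, 2): x_2 = 25·25 + 156·2·2 = 1249; y_2 = 25·2 + 2·25 = 100.
  From (x_2, y_2) = (1249, 100): x_3 = 25·1249 + 156·2·100 = 62425; y_3 = 25·100 + 2·1249 = 4998.
  From (x_3, y_3) = (62425, 4998): x_4 = 25·62425 + 156·2·4998 = 3120001; y_4 = 25·4998 + 2·62425 = 249800.
  From (x_4, y_4) = (3120001, 249800): x_5 = 25·3120001 + 156·2·249800 = 155937625; y_5 = 25·249800 + 2·3120001 = 12485002.
  From (x_5, y_5) = (155937625, 12485002): x_6 = 25·155937625 + 156·2·12485002 = 7793761249; y_6 = 25·12485002 + 2·155937625 = 624000300.
  From (x_6, y_6) = (7793761249, 624000300): x_7 = 25·7793761249 + 156·2·624000300 = 389532124825; y_7 = 25·624000300 + 2·7793761249 = 31187529998.
Step 3: Verify x_7² - 156·y_7² = 151735276270679381280625 - 151735276270679381280624 = 1 (should be 1). ✓

(x_1, y_1) = (25, 2); (x_7, y_7) = (389532124825, 31187529998).


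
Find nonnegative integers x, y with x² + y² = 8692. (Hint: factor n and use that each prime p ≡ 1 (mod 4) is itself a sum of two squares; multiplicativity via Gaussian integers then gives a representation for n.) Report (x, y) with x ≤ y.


Step 1: Factor n = 8692 = 2^2 · 41 · 53.
Step 2: Check the mod-4 condition on each prime factor: 2 = 2 (special); 41 ≡ 1 (mod 4), exponent 1; 53 ≡ 1 (mod 4), exponent 1.
All primes ≡ 3 (mod 4) appear to even exponent (or don't appear), so by the two-squares theorem n IS expressible as a sum of two squares.
Step 3: Build a representation. Group n = k² · m with k = 2 and m = 41 · 53 = 2173 (a product of primes ≡ 1 (mod 4)); a representation of m scales to one of n via (k·x)² + (k·y)² = k²(x² + y²). Each prime p ≡ 1 (mod 4) is itself a sum of two squares; find a² by testing p − a² for a perfect square:
  41: 41 − 1² = 40, 41 − 2² = 37, 41 − 3² = 32, 41 − 4² = 25 = 5² ⇒ 41 = 4² + 5².
  53: 53 − 1² = 52, 53 − 2² = 49 = 7² ⇒ 53 = 2² + 7².
  Combine using the Brahmagupta–Fibonacci identity (a² + b²)(c² + d²) = (ac − bd)² + (ad + bc)² = (ac + bd)² + (ad − bc)²:
  41 · 53 = 2173: from (4² + 5²)(2² + 7²), take (4·2 − 5·7, 4·7 + 5·2) = (8 − 35, 28 + 10) = (-27, 38); dropping signs (only squares matter) gives (27, 38); check 27² + 38² = 729 + 1444 = 2173 ✓.
  Scale by k = 2: (2·27, 2·38) = (54, 76).
Step 4: Order so x ≤ y and verify: 54² + 76² = 2916 + 5776 = 8692 = n. ✓

n = 8692 = 54² + 76² (one valid representation with x ≤ y).
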